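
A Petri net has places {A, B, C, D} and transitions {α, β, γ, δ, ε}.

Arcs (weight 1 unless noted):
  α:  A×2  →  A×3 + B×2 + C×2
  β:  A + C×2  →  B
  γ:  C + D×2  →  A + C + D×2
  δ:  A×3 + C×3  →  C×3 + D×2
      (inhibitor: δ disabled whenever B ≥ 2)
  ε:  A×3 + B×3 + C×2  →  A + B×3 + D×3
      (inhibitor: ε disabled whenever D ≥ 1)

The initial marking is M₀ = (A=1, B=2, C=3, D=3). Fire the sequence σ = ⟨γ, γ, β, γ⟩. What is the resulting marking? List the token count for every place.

step 1: fire γ:  (A=1, B=2, C=3, D=3) → (A=2, B=2, C=3, D=3)
step 2: fire γ:  (A=2, B=2, C=3, D=3) → (A=3, B=2, C=3, D=3)
step 3: fire β:  (A=3, B=2, C=3, D=3) → (A=2, B=3, C=1, D=3)
step 4: fire γ:  (A=2, B=3, C=1, D=3) → (A=3, B=3, C=1, D=3)

(A=3, B=3, C=1, D=3)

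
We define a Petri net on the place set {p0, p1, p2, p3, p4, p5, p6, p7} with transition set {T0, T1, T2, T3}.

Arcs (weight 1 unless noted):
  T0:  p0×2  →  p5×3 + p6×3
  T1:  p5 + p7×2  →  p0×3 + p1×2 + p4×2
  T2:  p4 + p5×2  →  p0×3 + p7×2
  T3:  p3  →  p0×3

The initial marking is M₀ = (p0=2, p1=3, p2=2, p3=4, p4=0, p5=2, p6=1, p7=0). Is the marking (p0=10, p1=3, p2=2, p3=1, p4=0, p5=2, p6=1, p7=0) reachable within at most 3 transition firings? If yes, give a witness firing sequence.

NO — not reachable within 3 firings

depth 0: 1 marking
depth 1: 3 markings reached so far
depth 2: 5 markings reached so far
depth 3: 8 markings reached so far
target is not among the 8 markings reachable within 3 steps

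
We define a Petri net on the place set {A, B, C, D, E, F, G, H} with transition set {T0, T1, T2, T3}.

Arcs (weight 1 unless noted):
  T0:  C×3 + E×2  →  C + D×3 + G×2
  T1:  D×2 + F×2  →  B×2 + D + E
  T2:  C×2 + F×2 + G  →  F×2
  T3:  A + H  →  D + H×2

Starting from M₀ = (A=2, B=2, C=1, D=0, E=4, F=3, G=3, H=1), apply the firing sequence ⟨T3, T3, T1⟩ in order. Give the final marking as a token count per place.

step 1: fire T3:  (A=2, B=2, C=1, D=0, E=4, F=3, G=3, H=1) → (A=1, B=2, C=1, D=1, E=4, F=3, G=3, H=2)
step 2: fire T3:  (A=1, B=2, C=1, D=1, E=4, F=3, G=3, H=2) → (A=0, B=2, C=1, D=2, E=4, F=3, G=3, H=3)
step 3: fire T1:  (A=0, B=2, C=1, D=2, E=4, F=3, G=3, H=3) → (A=0, B=4, C=1, D=1, E=5, F=1, G=3, H=3)

(A=0, B=4, C=1, D=1, E=5, F=1, G=3, H=3)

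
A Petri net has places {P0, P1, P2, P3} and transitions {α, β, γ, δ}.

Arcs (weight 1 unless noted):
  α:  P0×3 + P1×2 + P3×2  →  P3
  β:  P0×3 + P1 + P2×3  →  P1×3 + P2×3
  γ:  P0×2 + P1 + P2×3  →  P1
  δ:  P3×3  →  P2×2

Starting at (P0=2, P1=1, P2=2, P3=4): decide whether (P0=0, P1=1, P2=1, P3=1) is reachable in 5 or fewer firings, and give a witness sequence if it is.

step 1: fire δ:  (P0=2, P1=1, P2=2, P3=4) → (P0=2, P1=1, P2=4, P3=1)
step 2: fire γ:  (P0=2, P1=1, P2=4, P3=1) → (P0=0, P1=1, P2=1, P3=1)

YES — reachable via ⟨δ, γ⟩ (2 firings)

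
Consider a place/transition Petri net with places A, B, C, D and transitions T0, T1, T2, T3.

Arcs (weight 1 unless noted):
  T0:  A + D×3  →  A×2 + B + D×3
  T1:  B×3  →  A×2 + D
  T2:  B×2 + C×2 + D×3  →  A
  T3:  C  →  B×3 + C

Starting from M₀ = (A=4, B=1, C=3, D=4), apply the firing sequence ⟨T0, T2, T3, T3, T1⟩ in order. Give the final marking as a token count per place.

step 1: fire T0:  (A=4, B=1, C=3, D=4) → (A=5, B=2, C=3, D=4)
step 2: fire T2:  (A=5, B=2, C=3, D=4) → (A=6, B=0, C=1, D=1)
step 3: fire T3:  (A=6, B=0, C=1, D=1) → (A=6, B=3, C=1, D=1)
step 4: fire T3:  (A=6, B=3, C=1, D=1) → (A=6, B=6, C=1, D=1)
step 5: fire T1:  (A=6, B=6, C=1, D=1) → (A=8, B=3, C=1, D=2)

(A=8, B=3, C=1, D=2)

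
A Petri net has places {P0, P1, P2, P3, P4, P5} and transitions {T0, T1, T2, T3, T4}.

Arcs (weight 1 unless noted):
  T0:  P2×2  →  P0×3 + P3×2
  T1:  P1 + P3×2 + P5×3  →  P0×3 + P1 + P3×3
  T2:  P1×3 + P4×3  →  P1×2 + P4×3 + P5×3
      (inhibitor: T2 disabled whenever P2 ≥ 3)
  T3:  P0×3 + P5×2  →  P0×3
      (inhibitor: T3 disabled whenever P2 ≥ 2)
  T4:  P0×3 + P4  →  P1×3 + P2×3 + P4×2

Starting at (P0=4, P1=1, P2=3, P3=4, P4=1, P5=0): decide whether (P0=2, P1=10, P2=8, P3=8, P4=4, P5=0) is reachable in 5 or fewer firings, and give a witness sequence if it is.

depth 0: 1 marking
depth 1: 3 markings reached so far
depth 2: 4 markings reached so far
depth 3: 6 markings reached so far
depth 4: 8 markings reached so far
depth 5: 10 markings reached so far
target is not among the 10 markings reachable within 5 steps

NO — not reachable within 5 firings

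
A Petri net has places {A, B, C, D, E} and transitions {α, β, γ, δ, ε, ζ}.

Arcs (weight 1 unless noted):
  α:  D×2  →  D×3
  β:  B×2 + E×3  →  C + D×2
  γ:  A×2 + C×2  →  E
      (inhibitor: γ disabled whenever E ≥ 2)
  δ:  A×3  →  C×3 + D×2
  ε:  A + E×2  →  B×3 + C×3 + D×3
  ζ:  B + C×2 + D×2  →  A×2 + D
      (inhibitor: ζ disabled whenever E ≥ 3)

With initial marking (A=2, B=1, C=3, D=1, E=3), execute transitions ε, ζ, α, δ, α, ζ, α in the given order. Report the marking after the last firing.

step 1: fire ε:  (A=2, B=1, C=3, D=1, E=3) → (A=1, B=4, C=6, D=4, E=1)
step 2: fire ζ:  (A=1, B=4, C=6, D=4, E=1) → (A=3, B=3, C=4, D=3, E=1)
step 3: fire α:  (A=3, B=3, C=4, D=3, E=1) → (A=3, B=3, C=4, D=4, E=1)
step 4: fire δ:  (A=3, B=3, C=4, D=4, E=1) → (A=0, B=3, C=7, D=6, E=1)
step 5: fire α:  (A=0, B=3, C=7, D=6, E=1) → (A=0, B=3, C=7, D=7, E=1)
step 6: fire ζ:  (A=0, B=3, C=7, D=7, E=1) → (A=2, B=2, C=5, D=6, E=1)
step 7: fire α:  (A=2, B=2, C=5, D=6, E=1) → (A=2, B=2, C=5, D=7, E=1)

(A=2, B=2, C=5, D=7, E=1)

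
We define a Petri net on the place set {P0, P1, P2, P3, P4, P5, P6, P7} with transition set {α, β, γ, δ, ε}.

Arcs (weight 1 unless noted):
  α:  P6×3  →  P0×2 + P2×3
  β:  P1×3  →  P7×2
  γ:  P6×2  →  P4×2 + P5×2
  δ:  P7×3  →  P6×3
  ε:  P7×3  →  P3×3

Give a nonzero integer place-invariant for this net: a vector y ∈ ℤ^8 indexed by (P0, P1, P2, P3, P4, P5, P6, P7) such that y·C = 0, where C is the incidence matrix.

y = (P0:3, P1:0, P2:-2, P3:0, P4:0, P5:0, P6:0, P7:0)

Incidence matrix C (rows=places, cols=transitions):
        α    β    γ    δ    ε
   P0   2    0    0    0    0
   P1   0   -3    0    0    0
   P2   3    0    0    0    0
   P3   0    0    0    0    3
   P4   0    0    2    0    0
   P5   0    0    2    0    0
   P6  -3    0   -2    3    0
   P7   0    2    0   -3   -3

Candidate y = [3, 0, -2, 0, 0, 0, 0, 0]; check y·C column-wise:
  col α: 3·2 + -2·3 + 0·-3 = 0
  col β: 3·0 + 0·-3 + -2·0 + 0·2 = 0
  col γ: 3·0 + -2·0 + 0·2 + 0·2 + 0·-2 = 0
  col δ: 3·0 + -2·0 + 0·3 + 0·-3 = 0
  col ε: 3·0 + -2·0 + 0·3 + 0·-3 = 0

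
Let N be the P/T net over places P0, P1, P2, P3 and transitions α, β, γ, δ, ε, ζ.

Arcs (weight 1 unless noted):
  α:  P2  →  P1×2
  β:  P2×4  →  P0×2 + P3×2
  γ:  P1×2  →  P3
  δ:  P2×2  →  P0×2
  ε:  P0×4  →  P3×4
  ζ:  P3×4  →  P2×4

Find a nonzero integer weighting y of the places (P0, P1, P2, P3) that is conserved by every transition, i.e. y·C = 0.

y = (P0:2, P1:1, P2:2, P3:2)

Incidence matrix C (rows=places, cols=transitions):
        α    β    γ    δ    ε    ζ
   P0   0    2    0    2   -4    0
   P1   2    0   -2    0    0    0
   P2  -1   -4    0   -2    0    4
   P3   0    2    1    0    4   -4

Candidate y = [2, 1, 2, 2]; check y·C column-wise:
  col α: 2·0 + 1·2 + 2·-1 + 2·0 = 0
  col β: 2·2 + 1·0 + 2·-4 + 2·2 = 0
  col γ: 2·0 + 1·-2 + 2·0 + 2·1 = 0
  col δ: 2·2 + 1·0 + 2·-2 + 2·0 = 0
  col ε: 2·-4 + 1·0 + 2·0 + 2·4 = 0
  col ζ: 2·0 + 1·0 + 2·4 + 2·-4 = 0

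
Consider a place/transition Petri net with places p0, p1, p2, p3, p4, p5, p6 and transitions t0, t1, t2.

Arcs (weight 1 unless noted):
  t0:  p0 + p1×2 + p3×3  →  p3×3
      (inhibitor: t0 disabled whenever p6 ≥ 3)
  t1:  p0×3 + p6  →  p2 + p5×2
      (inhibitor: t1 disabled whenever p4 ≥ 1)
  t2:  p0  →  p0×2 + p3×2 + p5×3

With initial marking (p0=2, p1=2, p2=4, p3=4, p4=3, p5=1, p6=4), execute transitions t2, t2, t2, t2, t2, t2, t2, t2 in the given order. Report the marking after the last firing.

step 1: fire t2:  (p0=2, p1=2, p2=4, p3=4, p4=3, p5=1, p6=4) → (p0=3, p1=2, p2=4, p3=6, p4=3, p5=4, p6=4)
step 2: fire t2:  (p0=3, p1=2, p2=4, p3=6, p4=3, p5=4, p6=4) → (p0=4, p1=2, p2=4, p3=8, p4=3, p5=7, p6=4)
step 3: fire t2:  (p0=4, p1=2, p2=4, p3=8, p4=3, p5=7, p6=4) → (p0=5, p1=2, p2=4, p3=10, p4=3, p5=10, p6=4)
step 4: fire t2:  (p0=5, p1=2, p2=4, p3=10, p4=3, p5=10, p6=4) → (p0=6, p1=2, p2=4, p3=12, p4=3, p5=13, p6=4)
step 5: fire t2:  (p0=6, p1=2, p2=4, p3=12, p4=3, p5=13, p6=4) → (p0=7, p1=2, p2=4, p3=14, p4=3, p5=16, p6=4)
step 6: fire t2:  (p0=7, p1=2, p2=4, p3=14, p4=3, p5=16, p6=4) → (p0=8, p1=2, p2=4, p3=16, p4=3, p5=19, p6=4)
step 7: fire t2:  (p0=8, p1=2, p2=4, p3=16, p4=3, p5=19, p6=4) → (p0=9, p1=2, p2=4, p3=18, p4=3, p5=22, p6=4)
step 8: fire t2:  (p0=9, p1=2, p2=4, p3=18, p4=3, p5=22, p6=4) → (p0=10, p1=2, p2=4, p3=20, p4=3, p5=25, p6=4)

(p0=10, p1=2, p2=4, p3=20, p4=3, p5=25, p6=4)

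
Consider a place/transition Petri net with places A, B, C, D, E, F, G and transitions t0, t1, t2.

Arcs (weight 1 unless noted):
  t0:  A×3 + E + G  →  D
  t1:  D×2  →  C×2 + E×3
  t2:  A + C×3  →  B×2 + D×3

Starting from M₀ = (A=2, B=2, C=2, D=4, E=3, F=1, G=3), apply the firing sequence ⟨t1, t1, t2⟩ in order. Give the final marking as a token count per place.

step 1: fire t1:  (A=2, B=2, C=2, D=4, E=3, F=1, G=3) → (A=2, B=2, C=4, D=2, E=6, F=1, G=3)
step 2: fire t1:  (A=2, B=2, C=4, D=2, E=6, F=1, G=3) → (A=2, B=2, C=6, D=0, E=9, F=1, G=3)
step 3: fire t2:  (A=2, B=2, C=6, D=0, E=9, F=1, G=3) → (A=1, B=4, C=3, D=3, E=9, F=1, G=3)

(A=1, B=4, C=3, D=3, E=9, F=1, G=3)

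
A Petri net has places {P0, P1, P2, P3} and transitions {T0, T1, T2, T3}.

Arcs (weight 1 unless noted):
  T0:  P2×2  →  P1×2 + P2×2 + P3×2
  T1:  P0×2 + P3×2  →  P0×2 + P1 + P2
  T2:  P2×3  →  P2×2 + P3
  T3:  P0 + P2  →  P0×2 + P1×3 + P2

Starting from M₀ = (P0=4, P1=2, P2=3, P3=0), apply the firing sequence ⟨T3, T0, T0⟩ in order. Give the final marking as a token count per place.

(P0=5, P1=9, P2=3, P3=4)

step 1: fire T3:  (P0=4, P1=2, P2=3, P3=0) → (P0=5, P1=5, P2=3, P3=0)
step 2: fire T0:  (P0=5, P1=5, P2=3, P3=0) → (P0=5, P1=7, P2=3, P3=2)
step 3: fire T0:  (P0=5, P1=7, P2=3, P3=2) → (P0=5, P1=9, P2=3, P3=4)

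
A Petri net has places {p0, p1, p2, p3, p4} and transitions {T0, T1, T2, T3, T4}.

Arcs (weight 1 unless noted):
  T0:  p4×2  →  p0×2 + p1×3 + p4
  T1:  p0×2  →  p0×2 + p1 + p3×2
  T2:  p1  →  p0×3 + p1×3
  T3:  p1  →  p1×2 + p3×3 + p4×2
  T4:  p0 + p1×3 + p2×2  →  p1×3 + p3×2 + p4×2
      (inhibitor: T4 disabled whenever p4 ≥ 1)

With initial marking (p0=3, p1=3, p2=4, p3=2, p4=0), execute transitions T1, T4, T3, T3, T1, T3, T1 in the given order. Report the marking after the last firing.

step 1: fire T1:  (p0=3, p1=3, p2=4, p3=2, p4=0) → (p0=3, p1=4, p2=4, p3=4, p4=0)
step 2: fire T4:  (p0=3, p1=4, p2=4, p3=4, p4=0) → (p0=2, p1=4, p2=2, p3=6, p4=2)
step 3: fire T3:  (p0=2, p1=4, p2=2, p3=6, p4=2) → (p0=2, p1=5, p2=2, p3=9, p4=4)
step 4: fire T3:  (p0=2, p1=5, p2=2, p3=9, p4=4) → (p0=2, p1=6, p2=2, p3=12, p4=6)
step 5: fire T1:  (p0=2, p1=6, p2=2, p3=12, p4=6) → (p0=2, p1=7, p2=2, p3=14, p4=6)
step 6: fire T3:  (p0=2, p1=7, p2=2, p3=14, p4=6) → (p0=2, p1=8, p2=2, p3=17, p4=8)
step 7: fire T1:  (p0=2, p1=8, p2=2, p3=17, p4=8) → (p0=2, p1=9, p2=2, p3=19, p4=8)

(p0=2, p1=9, p2=2, p3=19, p4=8)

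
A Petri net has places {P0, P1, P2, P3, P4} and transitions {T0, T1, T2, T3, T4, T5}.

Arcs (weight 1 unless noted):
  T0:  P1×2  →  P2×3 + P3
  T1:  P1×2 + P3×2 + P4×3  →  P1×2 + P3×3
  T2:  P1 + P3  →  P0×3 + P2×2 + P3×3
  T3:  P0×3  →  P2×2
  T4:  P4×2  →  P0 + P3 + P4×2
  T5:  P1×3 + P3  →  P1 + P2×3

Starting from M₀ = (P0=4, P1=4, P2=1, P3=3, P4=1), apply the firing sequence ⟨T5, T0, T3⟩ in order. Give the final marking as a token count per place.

step 1: fire T5:  (P0=4, P1=4, P2=1, P3=3, P4=1) → (P0=4, P1=2, P2=4, P3=2, P4=1)
step 2: fire T0:  (P0=4, P1=2, P2=4, P3=2, P4=1) → (P0=4, P1=0, P2=7, P3=3, P4=1)
step 3: fire T3:  (P0=4, P1=0, P2=7, P3=3, P4=1) → (P0=1, P1=0, P2=9, P3=3, P4=1)

(P0=1, P1=0, P2=9, P3=3, P4=1)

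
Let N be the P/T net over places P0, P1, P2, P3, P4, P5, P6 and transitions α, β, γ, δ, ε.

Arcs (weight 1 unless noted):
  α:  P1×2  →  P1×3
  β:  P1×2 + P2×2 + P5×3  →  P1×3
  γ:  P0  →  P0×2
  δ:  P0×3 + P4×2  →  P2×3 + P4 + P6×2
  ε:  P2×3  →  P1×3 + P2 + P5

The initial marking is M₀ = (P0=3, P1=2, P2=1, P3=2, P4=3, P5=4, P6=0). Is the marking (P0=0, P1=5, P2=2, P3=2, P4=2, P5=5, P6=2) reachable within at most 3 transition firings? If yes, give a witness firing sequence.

step 1: fire δ:  (P0=3, P1=2, P2=1, P3=2, P4=3, P5=4, P6=0) → (P0=0, P1=2, P2=4, P3=2, P4=2, P5=4, P6=2)
step 2: fire ε:  (P0=0, P1=2, P2=4, P3=2, P4=2, P5=4, P6=2) → (P0=0, P1=5, P2=2, P3=2, P4=2, P5=5, P6=2)

YES — reachable via ⟨δ, ε⟩ (2 firings)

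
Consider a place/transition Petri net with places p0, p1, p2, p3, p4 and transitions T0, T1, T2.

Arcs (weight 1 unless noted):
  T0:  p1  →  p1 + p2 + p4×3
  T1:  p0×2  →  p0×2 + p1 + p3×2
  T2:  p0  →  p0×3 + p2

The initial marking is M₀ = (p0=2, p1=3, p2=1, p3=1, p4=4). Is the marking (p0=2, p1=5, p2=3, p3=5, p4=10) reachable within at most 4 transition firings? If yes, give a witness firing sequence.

YES — reachable via ⟨T0, T0, T1, T1⟩ (4 firings)

step 1: fire T0:  (p0=2, p1=3, p2=1, p3=1, p4=4) → (p0=2, p1=3, p2=2, p3=1, p4=7)
step 2: fire T0:  (p0=2, p1=3, p2=2, p3=1, p4=7) → (p0=2, p1=3, p2=3, p3=1, p4=10)
step 3: fire T1:  (p0=2, p1=3, p2=3, p3=1, p4=10) → (p0=2, p1=4, p2=3, p3=3, p4=10)
step 4: fire T1:  (p0=2, p1=4, p2=3, p3=3, p4=10) → (p0=2, p1=5, p2=3, p3=5, p4=10)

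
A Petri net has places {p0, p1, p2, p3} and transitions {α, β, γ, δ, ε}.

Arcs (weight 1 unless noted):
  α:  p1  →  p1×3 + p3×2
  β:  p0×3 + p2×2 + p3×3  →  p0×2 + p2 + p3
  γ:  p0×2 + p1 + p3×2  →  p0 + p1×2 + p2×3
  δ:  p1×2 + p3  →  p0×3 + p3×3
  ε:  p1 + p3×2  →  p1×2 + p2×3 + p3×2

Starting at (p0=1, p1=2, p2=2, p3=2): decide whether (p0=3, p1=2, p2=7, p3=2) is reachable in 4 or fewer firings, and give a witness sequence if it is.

step 1: fire ε:  (p0=1, p1=2, p2=2, p3=2) → (p0=1, p1=3, p2=5, p3=2)
step 2: fire δ:  (p0=1, p1=3, p2=5, p3=2) → (p0=4, p1=1, p2=5, p3=4)
step 3: fire β:  (p0=4, p1=1, p2=5, p3=4) → (p0=3, p1=1, p2=4, p3=2)
step 4: fire ε:  (p0=3, p1=1, p2=4, p3=2) → (p0=3, p1=2, p2=7, p3=2)

YES — reachable via ⟨ε, δ, β, ε⟩ (4 firings)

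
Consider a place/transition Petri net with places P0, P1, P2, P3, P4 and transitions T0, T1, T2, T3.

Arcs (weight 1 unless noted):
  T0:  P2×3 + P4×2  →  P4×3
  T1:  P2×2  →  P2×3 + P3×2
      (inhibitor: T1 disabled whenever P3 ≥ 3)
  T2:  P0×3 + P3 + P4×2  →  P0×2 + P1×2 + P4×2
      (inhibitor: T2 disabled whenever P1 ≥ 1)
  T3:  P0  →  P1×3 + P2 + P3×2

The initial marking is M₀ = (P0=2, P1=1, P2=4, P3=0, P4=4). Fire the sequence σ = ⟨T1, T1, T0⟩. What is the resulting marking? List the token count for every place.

step 1: fire T1:  (P0=2, P1=1, P2=4, P3=0, P4=4) → (P0=2, P1=1, P2=5, P3=2, P4=4)
step 2: fire T1:  (P0=2, P1=1, P2=5, P3=2, P4=4) → (P0=2, P1=1, P2=6, P3=4, P4=4)
step 3: fire T0:  (P0=2, P1=1, P2=6, P3=4, P4=4) → (P0=2, P1=1, P2=3, P3=4, P4=5)

(P0=2, P1=1, P2=3, P3=4, P4=5)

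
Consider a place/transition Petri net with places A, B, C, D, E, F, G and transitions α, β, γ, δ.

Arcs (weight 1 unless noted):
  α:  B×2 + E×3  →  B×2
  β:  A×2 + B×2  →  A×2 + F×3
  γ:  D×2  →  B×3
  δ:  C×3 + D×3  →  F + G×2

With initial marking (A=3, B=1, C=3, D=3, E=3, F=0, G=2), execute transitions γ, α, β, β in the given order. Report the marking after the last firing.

(A=3, B=0, C=3, D=1, E=0, F=6, G=2)

step 1: fire γ:  (A=3, B=1, C=3, D=3, E=3, F=0, G=2) → (A=3, B=4, C=3, D=1, E=3, F=0, G=2)
step 2: fire α:  (A=3, B=4, C=3, D=1, E=3, F=0, G=2) → (A=3, B=4, C=3, D=1, E=0, F=0, G=2)
step 3: fire β:  (A=3, B=4, C=3, D=1, E=0, F=0, G=2) → (A=3, B=2, C=3, D=1, E=0, F=3, G=2)
step 4: fire β:  (A=3, B=2, C=3, D=1, E=0, F=3, G=2) → (A=3, B=0, C=3, D=1, E=0, F=6, G=2)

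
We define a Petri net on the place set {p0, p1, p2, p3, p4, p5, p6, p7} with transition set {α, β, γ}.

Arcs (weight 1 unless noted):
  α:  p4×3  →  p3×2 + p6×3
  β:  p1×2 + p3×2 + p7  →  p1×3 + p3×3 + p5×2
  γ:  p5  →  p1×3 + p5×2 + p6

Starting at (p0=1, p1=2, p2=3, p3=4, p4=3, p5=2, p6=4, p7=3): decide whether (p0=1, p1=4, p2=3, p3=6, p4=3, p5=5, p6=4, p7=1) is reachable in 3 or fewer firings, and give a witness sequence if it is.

depth 0: 1 marking
depth 1: 4 markings reached so far
depth 2: 9 markings reached so far
depth 3: 16 markings reached so far
target is not among the 16 markings reachable within 3 steps

NO — not reachable within 3 firings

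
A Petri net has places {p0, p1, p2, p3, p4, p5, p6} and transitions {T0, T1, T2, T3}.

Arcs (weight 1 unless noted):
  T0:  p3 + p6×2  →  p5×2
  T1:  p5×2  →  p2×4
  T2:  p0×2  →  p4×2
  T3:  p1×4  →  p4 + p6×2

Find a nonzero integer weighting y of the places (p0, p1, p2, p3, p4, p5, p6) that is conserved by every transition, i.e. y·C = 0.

y = (p0:4, p1:1, p2:0, p3:0, p4:4, p5:0, p6:0)

Incidence matrix C (rows=places, cols=transitions):
       T0   T1   T2   T3
   p0   0    0   -2    0
   p1   0    0    0   -4
   p2   0    4    0    0
   p3  -1    0    0    0
   p4   0    0    2    1
   p5   2   -2    0    0
   p6  -2    0    0    2

Candidate y = [4, 1, 0, 0, 4, 0, 0]; check y·C column-wise:
  col T0: 4·0 + 1·0 + 0·-1 + 4·0 + 0·2 + 0·-2 = 0
  col T1: 4·0 + 1·0 + 0·4 + 4·0 + 0·-2 = 0
  col T2: 4·-2 + 1·0 + 4·2 = 0
  col T3: 4·0 + 1·-4 + 4·1 + 0·2 = 0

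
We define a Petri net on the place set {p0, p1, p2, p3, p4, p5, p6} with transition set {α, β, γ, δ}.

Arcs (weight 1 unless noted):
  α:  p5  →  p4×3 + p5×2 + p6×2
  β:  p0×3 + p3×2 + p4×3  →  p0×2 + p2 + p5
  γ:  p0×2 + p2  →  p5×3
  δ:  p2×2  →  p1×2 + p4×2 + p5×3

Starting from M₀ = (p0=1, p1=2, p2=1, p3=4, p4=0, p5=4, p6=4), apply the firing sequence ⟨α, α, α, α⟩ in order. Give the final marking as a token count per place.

step 1: fire α:  (p0=1, p1=2, p2=1, p3=4, p4=0, p5=4, p6=4) → (p0=1, p1=2, p2=1, p3=4, p4=3, p5=5, p6=6)
step 2: fire α:  (p0=1, p1=2, p2=1, p3=4, p4=3, p5=5, p6=6) → (p0=1, p1=2, p2=1, p3=4, p4=6, p5=6, p6=8)
step 3: fire α:  (p0=1, p1=2, p2=1, p3=4, p4=6, p5=6, p6=8) → (p0=1, p1=2, p2=1, p3=4, p4=9, p5=7, p6=10)
step 4: fire α:  (p0=1, p1=2, p2=1, p3=4, p4=9, p5=7, p6=10) → (p0=1, p1=2, p2=1, p3=4, p4=12, p5=8, p6=12)

(p0=1, p1=2, p2=1, p3=4, p4=12, p5=8, p6=12)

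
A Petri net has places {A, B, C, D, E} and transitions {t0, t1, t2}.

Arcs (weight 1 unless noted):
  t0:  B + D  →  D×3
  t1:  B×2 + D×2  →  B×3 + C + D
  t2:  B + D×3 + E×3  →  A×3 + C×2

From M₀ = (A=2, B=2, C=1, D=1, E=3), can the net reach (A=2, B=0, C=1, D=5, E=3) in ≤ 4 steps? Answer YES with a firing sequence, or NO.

YES — reachable via ⟨t0, t0⟩ (2 firings)

step 1: fire t0:  (A=2, B=2, C=1, D=1, E=3) → (A=2, B=1, C=1, D=3, E=3)
step 2: fire t0:  (A=2, B=1, C=1, D=3, E=3) → (A=2, B=0, C=1, D=5, E=3)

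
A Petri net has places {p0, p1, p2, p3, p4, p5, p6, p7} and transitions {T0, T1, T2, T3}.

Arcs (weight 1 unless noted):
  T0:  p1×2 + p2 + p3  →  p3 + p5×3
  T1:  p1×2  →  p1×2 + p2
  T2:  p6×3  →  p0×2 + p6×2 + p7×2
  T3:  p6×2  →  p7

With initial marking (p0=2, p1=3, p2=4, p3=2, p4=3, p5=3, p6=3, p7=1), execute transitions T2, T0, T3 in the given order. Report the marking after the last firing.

(p0=4, p1=1, p2=3, p3=2, p4=3, p5=6, p6=0, p7=4)

step 1: fire T2:  (p0=2, p1=3, p2=4, p3=2, p4=3, p5=3, p6=3, p7=1) → (p0=4, p1=3, p2=4, p3=2, p4=3, p5=3, p6=2, p7=3)
step 2: fire T0:  (p0=4, p1=3, p2=4, p3=2, p4=3, p5=3, p6=2, p7=3) → (p0=4, p1=1, p2=3, p3=2, p4=3, p5=6, p6=2, p7=3)
step 3: fire T3:  (p0=4, p1=1, p2=3, p3=2, p4=3, p5=6, p6=2, p7=3) → (p0=4, p1=1, p2=3, p3=2, p4=3, p5=6, p6=0, p7=4)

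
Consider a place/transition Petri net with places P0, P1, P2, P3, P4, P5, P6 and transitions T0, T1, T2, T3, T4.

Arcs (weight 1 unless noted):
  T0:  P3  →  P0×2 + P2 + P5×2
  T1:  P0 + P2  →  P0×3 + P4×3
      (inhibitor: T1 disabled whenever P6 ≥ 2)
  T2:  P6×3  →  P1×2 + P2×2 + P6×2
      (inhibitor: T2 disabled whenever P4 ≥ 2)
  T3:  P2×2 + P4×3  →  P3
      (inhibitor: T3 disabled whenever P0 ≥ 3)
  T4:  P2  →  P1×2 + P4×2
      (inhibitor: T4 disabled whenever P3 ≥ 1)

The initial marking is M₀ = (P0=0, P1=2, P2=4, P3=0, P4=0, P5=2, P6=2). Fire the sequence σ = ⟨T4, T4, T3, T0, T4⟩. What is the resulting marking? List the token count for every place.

step 1: fire T4:  (P0=0, P1=2, P2=4, P3=0, P4=0, P5=2, P6=2) → (P0=0, P1=4, P2=3, P3=0, P4=2, P5=2, P6=2)
step 2: fire T4:  (P0=0, P1=4, P2=3, P3=0, P4=2, P5=2, P6=2) → (P0=0, P1=6, P2=2, P3=0, P4=4, P5=2, P6=2)
step 3: fire T3:  (P0=0, P1=6, P2=2, P3=0, P4=4, P5=2, P6=2) → (P0=0, P1=6, P2=0, P3=1, P4=1, P5=2, P6=2)
step 4: fire T0:  (P0=0, P1=6, P2=0, P3=1, P4=1, P5=2, P6=2) → (P0=2, P1=6, P2=1, P3=0, P4=1, P5=4, P6=2)
step 5: fire T4:  (P0=2, P1=6, P2=1, P3=0, P4=1, P5=4, P6=2) → (P0=2, P1=8, P2=0, P3=0, P4=3, P5=4, P6=2)

(P0=2, P1=8, P2=0, P3=0, P4=3, P5=4, P6=2)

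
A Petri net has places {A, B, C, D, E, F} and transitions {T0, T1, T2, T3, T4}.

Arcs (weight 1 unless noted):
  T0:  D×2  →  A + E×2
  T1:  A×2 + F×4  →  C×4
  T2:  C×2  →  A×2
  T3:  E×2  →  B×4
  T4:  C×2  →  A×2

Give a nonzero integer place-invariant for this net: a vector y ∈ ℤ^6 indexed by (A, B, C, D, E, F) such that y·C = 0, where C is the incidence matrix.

y = (A:0, B:1, C:0, D:2, E:2, F:0)

Incidence matrix C (rows=places, cols=transitions):
       T0   T1   T2   T3   T4
    A   1   -2    2    0    2
    B   0    0    0    4    0
    C   0    4   -2    0   -2
    D  -2    0    0    0    0
    E   2    0    0   -2    0
    F   0   -4    0    0    0

Candidate y = [0, 1, 0, 2, 2, 0]; check y·C column-wise:
  col T0: 0·1 + 1·0 + 2·-2 + 2·2 = 0
  col T1: 0·-2 + 1·0 + 0·4 + 2·0 + 2·0 + 0·-4 = 0
  col T2: 0·2 + 1·0 + 0·-2 + 2·0 + 2·0 = 0
  col T3: 1·4 + 2·0 + 2·-2 = 0
  col T4: 0·2 + 1·0 + 0·-2 + 2·0 + 2·0 = 0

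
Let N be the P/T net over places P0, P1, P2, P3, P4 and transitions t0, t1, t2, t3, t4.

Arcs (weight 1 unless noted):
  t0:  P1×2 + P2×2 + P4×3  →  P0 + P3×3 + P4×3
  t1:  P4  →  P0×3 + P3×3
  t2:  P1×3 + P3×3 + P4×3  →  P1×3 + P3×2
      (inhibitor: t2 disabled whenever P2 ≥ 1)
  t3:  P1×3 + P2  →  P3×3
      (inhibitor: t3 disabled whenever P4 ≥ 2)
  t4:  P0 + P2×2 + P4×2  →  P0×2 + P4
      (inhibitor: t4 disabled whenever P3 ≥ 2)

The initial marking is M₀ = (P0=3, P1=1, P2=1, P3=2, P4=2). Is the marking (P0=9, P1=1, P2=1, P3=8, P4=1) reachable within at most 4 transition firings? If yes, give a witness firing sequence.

NO — not reachable within 4 firings

depth 0: 1 marking
depth 1: 2 markings reached so far
depth 2: 3 markings reached so far
depth 3: 3 markings reached so far
(frontier empty at depth 3; search complete)
target is not among the 3 markings reachable within 4 steps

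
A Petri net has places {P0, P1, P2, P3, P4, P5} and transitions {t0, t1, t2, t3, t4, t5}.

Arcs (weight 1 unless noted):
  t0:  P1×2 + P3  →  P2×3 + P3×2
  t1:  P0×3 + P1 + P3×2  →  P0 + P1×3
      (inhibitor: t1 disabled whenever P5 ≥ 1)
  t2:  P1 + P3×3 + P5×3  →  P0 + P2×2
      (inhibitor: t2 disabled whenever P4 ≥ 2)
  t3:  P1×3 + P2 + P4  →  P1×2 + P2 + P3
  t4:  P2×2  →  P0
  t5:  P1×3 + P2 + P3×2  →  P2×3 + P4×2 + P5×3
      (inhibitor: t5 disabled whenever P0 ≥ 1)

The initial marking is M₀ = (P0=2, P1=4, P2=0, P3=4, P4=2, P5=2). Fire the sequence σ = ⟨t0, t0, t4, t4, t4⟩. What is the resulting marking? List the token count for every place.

step 1: fire t0:  (P0=2, P1=4, P2=0, P3=4, P4=2, P5=2) → (P0=2, P1=2, P2=3, P3=5, P4=2, P5=2)
step 2: fire t0:  (P0=2, P1=2, P2=3, P3=5, P4=2, P5=2) → (P0=2, P1=0, P2=6, P3=6, P4=2, P5=2)
step 3: fire t4:  (P0=2, P1=0, P2=6, P3=6, P4=2, P5=2) → (P0=3, P1=0, P2=4, P3=6, P4=2, P5=2)
step 4: fire t4:  (P0=3, P1=0, P2=4, P3=6, P4=2, P5=2) → (P0=4, P1=0, P2=2, P3=6, P4=2, P5=2)
step 5: fire t4:  (P0=4, P1=0, P2=2, P3=6, P4=2, P5=2) → (P0=5, P1=0, P2=0, P3=6, P4=2, P5=2)

(P0=5, P1=0, P2=0, P3=6, P4=2, P5=2)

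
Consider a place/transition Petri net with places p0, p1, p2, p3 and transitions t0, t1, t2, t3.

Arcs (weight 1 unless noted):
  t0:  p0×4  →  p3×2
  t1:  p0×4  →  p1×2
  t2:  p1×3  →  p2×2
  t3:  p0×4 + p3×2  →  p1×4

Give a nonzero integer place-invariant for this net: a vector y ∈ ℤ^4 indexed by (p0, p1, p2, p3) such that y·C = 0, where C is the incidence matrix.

Incidence matrix C (rows=places, cols=transitions):
       t0   t1   t2   t3
   p0  -4   -4    0   -4
   p1   0    2   -3    4
   p2   0    0    2    0
   p3   2    0    0   -2

Candidate y = [1, 2, 3, 2]; check y·C column-wise:
  col t0: 1·-4 + 2·0 + 3·0 + 2·2 = 0
  col t1: 1·-4 + 2·2 + 3·0 + 2·0 = 0
  col t2: 1·0 + 2·-3 + 3·2 + 2·0 = 0
  col t3: 1·-4 + 2·4 + 3·0 + 2·-2 = 0

y = (p0:1, p1:2, p2:3, p3:2)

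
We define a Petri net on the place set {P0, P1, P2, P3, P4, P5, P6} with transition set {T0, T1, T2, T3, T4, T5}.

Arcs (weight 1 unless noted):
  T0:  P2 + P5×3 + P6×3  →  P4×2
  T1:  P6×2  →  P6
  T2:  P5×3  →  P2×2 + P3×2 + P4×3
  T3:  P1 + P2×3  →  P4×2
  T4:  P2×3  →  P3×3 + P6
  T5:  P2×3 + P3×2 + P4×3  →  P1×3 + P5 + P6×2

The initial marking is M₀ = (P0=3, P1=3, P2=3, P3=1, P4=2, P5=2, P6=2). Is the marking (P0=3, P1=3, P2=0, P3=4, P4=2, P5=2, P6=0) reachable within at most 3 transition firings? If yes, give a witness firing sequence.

depth 0: 1 marking
depth 1: 4 markings reached so far
depth 2: 6 markings reached so far
depth 3: 7 markings reached so far
target is not among the 7 markings reachable within 3 steps

NO — not reachable within 3 firings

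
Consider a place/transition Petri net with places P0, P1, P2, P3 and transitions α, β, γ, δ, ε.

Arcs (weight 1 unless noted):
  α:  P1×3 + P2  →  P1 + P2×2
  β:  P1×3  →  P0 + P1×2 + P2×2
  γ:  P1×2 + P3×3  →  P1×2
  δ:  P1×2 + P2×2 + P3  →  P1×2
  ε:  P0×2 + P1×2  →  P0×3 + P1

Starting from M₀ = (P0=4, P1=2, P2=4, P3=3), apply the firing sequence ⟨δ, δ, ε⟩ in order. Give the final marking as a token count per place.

step 1: fire δ:  (P0=4, P1=2, P2=4, P3=3) → (P0=4, P1=2, P2=2, P3=2)
step 2: fire δ:  (P0=4, P1=2, P2=2, P3=2) → (P0=4, P1=2, P2=0, P3=1)
step 3: fire ε:  (P0=4, P1=2, P2=0, P3=1) → (P0=5, P1=1, P2=0, P3=1)

(P0=5, P1=1, P2=0, P3=1)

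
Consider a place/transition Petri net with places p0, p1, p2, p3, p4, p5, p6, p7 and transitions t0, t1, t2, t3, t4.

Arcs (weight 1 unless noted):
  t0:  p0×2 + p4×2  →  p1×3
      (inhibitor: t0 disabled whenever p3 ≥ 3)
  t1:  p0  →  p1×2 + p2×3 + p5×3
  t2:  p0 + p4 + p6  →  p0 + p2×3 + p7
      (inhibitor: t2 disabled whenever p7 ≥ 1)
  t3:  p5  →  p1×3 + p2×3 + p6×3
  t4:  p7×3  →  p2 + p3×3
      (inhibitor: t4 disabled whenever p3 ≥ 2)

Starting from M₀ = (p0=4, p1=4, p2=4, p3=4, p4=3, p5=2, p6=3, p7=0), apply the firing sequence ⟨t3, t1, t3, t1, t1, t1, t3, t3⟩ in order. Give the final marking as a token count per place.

step 1: fire t3:  (p0=4, p1=4, p2=4, p3=4, p4=3, p5=2, p6=3, p7=0) → (p0=4, p1=7, p2=7, p3=4, p4=3, p5=1, p6=6, p7=0)
step 2: fire t1:  (p0=4, p1=7, p2=7, p3=4, p4=3, p5=1, p6=6, p7=0) → (p0=3, p1=9, p2=10, p3=4, p4=3, p5=4, p6=6, p7=0)
step 3: fire t3:  (p0=3, p1=9, p2=10, p3=4, p4=3, p5=4, p6=6, p7=0) → (p0=3, p1=12, p2=13, p3=4, p4=3, p5=3, p6=9, p7=0)
step 4: fire t1:  (p0=3, p1=12, p2=13, p3=4, p4=3, p5=3, p6=9, p7=0) → (p0=2, p1=14, p2=16, p3=4, p4=3, p5=6, p6=9, p7=0)
step 5: fire t1:  (p0=2, p1=14, p2=16, p3=4, p4=3, p5=6, p6=9, p7=0) → (p0=1, p1=16, p2=19, p3=4, p4=3, p5=9, p6=9, p7=0)
step 6: fire t1:  (p0=1, p1=16, p2=19, p3=4, p4=3, p5=9, p6=9, p7=0) → (p0=0, p1=18, p2=22, p3=4, p4=3, p5=12, p6=9, p7=0)
step 7: fire t3:  (p0=0, p1=18, p2=22, p3=4, p4=3, p5=12, p6=9, p7=0) → (p0=0, p1=21, p2=25, p3=4, p4=3, p5=11, p6=12, p7=0)
step 8: fire t3:  (p0=0, p1=21, p2=25, p3=4, p4=3, p5=11, p6=12, p7=0) → (p0=0, p1=24, p2=28, p3=4, p4=3, p5=10, p6=15, p7=0)

(p0=0, p1=24, p2=28, p3=4, p4=3, p5=10, p6=15, p7=0)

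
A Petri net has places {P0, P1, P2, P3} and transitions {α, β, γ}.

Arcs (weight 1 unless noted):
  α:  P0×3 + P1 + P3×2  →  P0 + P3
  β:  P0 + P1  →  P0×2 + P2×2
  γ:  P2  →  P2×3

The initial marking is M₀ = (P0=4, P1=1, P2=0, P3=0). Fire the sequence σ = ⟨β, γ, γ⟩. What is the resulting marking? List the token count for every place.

(P0=5, P1=0, P2=6, P3=0)

step 1: fire β:  (P0=4, P1=1, P2=0, P3=0) → (P0=5, P1=0, P2=2, P3=0)
step 2: fire γ:  (P0=5, P1=0, P2=2, P3=0) → (P0=5, P1=0, P2=4, P3=0)
step 3: fire γ:  (P0=5, P1=0, P2=4, P3=0) → (P0=5, P1=0, P2=6, P3=0)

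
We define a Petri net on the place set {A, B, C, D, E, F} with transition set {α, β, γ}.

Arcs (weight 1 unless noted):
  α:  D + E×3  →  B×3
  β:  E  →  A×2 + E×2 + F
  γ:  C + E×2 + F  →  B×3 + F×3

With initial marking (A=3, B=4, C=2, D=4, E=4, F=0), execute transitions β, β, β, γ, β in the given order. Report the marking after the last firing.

step 1: fire β:  (A=3, B=4, C=2, D=4, E=4, F=0) → (A=5, B=4, C=2, D=4, E=5, F=1)
step 2: fire β:  (A=5, B=4, C=2, D=4, E=5, F=1) → (A=7, B=4, C=2, D=4, E=6, F=2)
step 3: fire β:  (A=7, B=4, C=2, D=4, E=6, F=2) → (A=9, B=4, C=2, D=4, E=7, F=3)
step 4: fire γ:  (A=9, B=4, C=2, D=4, E=7, F=3) → (A=9, B=7, C=1, D=4, E=5, F=5)
step 5: fire β:  (A=9, B=7, C=1, D=4, E=5, F=5) → (A=11, B=7, C=1, D=4, E=6, F=6)

(A=11, B=7, C=1, D=4, E=6, F=6)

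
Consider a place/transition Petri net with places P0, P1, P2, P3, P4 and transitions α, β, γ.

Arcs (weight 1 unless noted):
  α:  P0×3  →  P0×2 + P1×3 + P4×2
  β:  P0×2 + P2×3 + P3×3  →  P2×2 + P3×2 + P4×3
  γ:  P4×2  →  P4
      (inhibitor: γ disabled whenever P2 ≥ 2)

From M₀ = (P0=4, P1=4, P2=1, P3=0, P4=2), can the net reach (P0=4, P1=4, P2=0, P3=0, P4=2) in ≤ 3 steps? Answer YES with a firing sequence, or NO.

NO — not reachable within 3 firings

depth 0: 1 marking
depth 1: 3 markings reached so far
depth 2: 5 markings reached so far
depth 3: 7 markings reached so far
target is not among the 7 markings reachable within 3 steps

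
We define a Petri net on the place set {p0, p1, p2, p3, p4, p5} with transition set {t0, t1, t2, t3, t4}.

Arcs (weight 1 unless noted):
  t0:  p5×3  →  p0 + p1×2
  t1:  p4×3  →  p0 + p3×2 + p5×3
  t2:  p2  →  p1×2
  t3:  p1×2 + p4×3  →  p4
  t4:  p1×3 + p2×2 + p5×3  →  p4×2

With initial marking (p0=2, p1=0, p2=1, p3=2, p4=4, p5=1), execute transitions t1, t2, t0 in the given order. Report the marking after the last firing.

(p0=4, p1=4, p2=0, p3=4, p4=1, p5=1)

step 1: fire t1:  (p0=2, p1=0, p2=1, p3=2, p4=4, p5=1) → (p0=3, p1=0, p2=1, p3=4, p4=1, p5=4)
step 2: fire t2:  (p0=3, p1=0, p2=1, p3=4, p4=1, p5=4) → (p0=3, p1=2, p2=0, p3=4, p4=1, p5=4)
step 3: fire t0:  (p0=3, p1=2, p2=0, p3=4, p4=1, p5=4) → (p0=4, p1=4, p2=0, p3=4, p4=1, p5=1)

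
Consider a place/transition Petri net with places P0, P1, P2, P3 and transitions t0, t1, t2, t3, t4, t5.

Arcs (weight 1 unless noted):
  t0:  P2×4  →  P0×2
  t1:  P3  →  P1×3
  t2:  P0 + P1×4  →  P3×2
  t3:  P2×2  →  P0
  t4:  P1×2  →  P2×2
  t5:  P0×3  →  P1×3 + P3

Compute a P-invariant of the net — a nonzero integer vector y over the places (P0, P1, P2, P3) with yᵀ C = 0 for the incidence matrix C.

Incidence matrix C (rows=places, cols=transitions):
       t0   t1   t2   t3   t4   t5
   P0   2    0   -1    1    0   -3
   P1   0    3   -4    0   -2    3
   P2  -4    0    0   -2    2    0
   P3   0   -1    2    0    0    1

Candidate y = [2, 1, 1, 3]; check y·C column-wise:
  col t0: 2·2 + 1·0 + 1·-4 + 3·0 = 0
  col t1: 2·0 + 1·3 + 1·0 + 3·-1 = 0
  col t2: 2·-1 + 1·-4 + 1·0 + 3·2 = 0
  col t3: 2·1 + 1·0 + 1·-2 + 3·0 = 0
  col t4: 2·0 + 1·-2 + 1·2 + 3·0 = 0
  col t5: 2·-3 + 1·3 + 1·0 + 3·1 = 0

y = (P0:2, P1:1, P2:1, P3:3)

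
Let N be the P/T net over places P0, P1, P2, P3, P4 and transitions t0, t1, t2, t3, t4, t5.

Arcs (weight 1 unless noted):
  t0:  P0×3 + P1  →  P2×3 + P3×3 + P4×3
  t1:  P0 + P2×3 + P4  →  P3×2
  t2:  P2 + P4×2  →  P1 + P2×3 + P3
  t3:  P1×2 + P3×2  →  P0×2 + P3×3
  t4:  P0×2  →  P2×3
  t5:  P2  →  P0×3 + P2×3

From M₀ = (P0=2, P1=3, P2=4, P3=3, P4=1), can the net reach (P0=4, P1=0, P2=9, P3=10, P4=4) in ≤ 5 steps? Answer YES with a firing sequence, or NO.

depth 0: 1 marking
depth 1: 5 markings reached so far
depth 2: 13 markings reached so far
depth 3: 30 markings reached so far
depth 4: 56 markings reached so far
depth 5: 98 markings reached so far
target is not among the 98 markings reachable within 5 steps

NO — not reachable within 5 firings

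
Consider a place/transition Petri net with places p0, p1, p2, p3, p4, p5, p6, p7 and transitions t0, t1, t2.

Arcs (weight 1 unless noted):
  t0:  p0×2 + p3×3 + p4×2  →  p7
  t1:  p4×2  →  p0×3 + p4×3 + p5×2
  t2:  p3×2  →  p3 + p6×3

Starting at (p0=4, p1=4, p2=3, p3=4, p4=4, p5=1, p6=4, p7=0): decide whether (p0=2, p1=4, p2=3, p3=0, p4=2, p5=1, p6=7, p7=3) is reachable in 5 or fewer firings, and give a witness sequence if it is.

depth 0: 1 marking
depth 1: 4 markings reached so far
depth 2: 9 markings reached so far
depth 3: 15 markings reached so far
depth 4: 21 markings reached so far
depth 5: 27 markings reached so far
target is not among the 27 markings reachable within 5 steps

NO — not reachable within 5 firings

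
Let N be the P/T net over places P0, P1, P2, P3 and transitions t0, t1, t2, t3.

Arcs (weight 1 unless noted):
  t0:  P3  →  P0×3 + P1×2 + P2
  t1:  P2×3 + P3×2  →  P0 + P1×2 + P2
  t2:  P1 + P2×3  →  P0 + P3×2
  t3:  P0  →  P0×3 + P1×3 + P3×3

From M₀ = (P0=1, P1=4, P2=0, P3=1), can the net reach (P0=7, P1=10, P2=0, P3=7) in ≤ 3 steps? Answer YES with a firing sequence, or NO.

NO — not reachable within 3 firings

depth 0: 1 marking
depth 1: 3 markings reached so far
depth 2: 5 markings reached so far
depth 3: 8 markings reached so far
target is not among the 8 markings reachable within 3 steps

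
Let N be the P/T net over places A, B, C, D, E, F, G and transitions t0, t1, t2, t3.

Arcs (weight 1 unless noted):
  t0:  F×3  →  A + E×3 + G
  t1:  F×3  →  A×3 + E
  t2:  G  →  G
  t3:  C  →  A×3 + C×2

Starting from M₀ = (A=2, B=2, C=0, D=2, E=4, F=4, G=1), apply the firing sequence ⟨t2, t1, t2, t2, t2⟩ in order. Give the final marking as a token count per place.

step 1: fire t2:  (A=2, B=2, C=0, D=2, E=4, F=4, G=1) → (A=2, B=2, C=0, D=2, E=4, F=4, G=1)
step 2: fire t1:  (A=2, B=2, C=0, D=2, E=4, F=4, G=1) → (A=5, B=2, C=0, D=2, E=5, F=1, G=1)
step 3: fire t2:  (A=5, B=2, C=0, D=2, E=5, F=1, G=1) → (A=5, B=2, C=0, D=2, E=5, F=1, G=1)
step 4: fire t2:  (A=5, B=2, C=0, D=2, E=5, F=1, G=1) → (A=5, B=2, C=0, D=2, E=5, F=1, G=1)
step 5: fire t2:  (A=5, B=2, C=0, D=2, E=5, F=1, G=1) → (A=5, B=2, C=0, D=2, E=5, F=1, G=1)

(A=5, B=2, C=0, D=2, E=5, F=1, G=1)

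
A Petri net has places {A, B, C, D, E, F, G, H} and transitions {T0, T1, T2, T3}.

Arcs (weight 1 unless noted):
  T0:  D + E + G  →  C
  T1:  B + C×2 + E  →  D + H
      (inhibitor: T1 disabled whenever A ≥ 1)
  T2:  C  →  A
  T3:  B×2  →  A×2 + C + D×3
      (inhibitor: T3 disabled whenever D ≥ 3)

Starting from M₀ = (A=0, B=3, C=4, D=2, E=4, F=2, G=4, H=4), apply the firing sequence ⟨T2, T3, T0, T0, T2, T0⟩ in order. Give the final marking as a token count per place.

step 1: fire T2:  (A=0, B=3, C=4, D=2, E=4, F=2, G=4, H=4) → (A=1, B=3, C=3, D=2, E=4, F=2, G=4, H=4)
step 2: fire T3:  (A=1, B=3, C=3, D=2, E=4, F=2, G=4, H=4) → (A=3, B=1, C=4, D=5, E=4, F=2, G=4, H=4)
step 3: fire T0:  (A=3, B=1, C=4, D=5, E=4, F=2, G=4, H=4) → (A=3, B=1, C=5, D=4, E=3, F=2, G=3, H=4)
step 4: fire T0:  (A=3, B=1, C=5, D=4, E=3, F=2, G=3, H=4) → (A=3, B=1, C=6, D=3, E=2, F=2, G=2, H=4)
step 5: fire T2:  (A=3, B=1, C=6, D=3, E=2, F=2, G=2, H=4) → (A=4, B=1, C=5, D=3, E=2, F=2, G=2, H=4)
step 6: fire T0:  (A=4, B=1, C=5, D=3, E=2, F=2, G=2, H=4) → (A=4, B=1, C=6, D=2, E=1, F=2, G=1, H=4)

(A=4, B=1, C=6, D=2, E=1, F=2, G=1, H=4)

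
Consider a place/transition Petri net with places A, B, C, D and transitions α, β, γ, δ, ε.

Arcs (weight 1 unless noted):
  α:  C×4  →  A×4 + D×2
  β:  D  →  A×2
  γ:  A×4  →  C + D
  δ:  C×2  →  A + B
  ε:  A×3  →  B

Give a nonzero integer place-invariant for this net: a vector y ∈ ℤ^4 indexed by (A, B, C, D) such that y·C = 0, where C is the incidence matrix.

Incidence matrix C (rows=places, cols=transitions):
        α    β    γ    δ    ε
    A   4    2   -4    1   -3
    B   0    0    0    1    1
    C  -4    0    1   -2    0
    D   2   -1    1    0    0

Candidate y = [1, 3, 2, 2]; check y·C column-wise:
  col α: 1·4 + 3·0 + 2·-4 + 2·2 = 0
  col β: 1·2 + 3·0 + 2·0 + 2·-1 = 0
  col γ: 1·-4 + 3·0 + 2·1 + 2·1 = 0
  col δ: 1·1 + 3·1 + 2·-2 + 2·0 = 0
  col ε: 1·-3 + 3·1 + 2·0 + 2·0 = 0

y = (A:1, B:3, C:2, D:2)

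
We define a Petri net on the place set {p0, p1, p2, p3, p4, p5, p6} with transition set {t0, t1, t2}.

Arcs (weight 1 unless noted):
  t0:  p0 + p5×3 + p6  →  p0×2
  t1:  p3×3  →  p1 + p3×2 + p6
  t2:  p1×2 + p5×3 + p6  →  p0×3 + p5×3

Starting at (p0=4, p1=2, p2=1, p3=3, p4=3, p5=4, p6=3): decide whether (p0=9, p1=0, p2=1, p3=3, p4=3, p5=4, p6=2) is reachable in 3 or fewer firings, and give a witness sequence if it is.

NO — not reachable within 3 firings

depth 0: 1 marking
depth 1: 4 markings reached so far
depth 2: 7 markings reached so far
depth 3: 8 markings reached so far
target is not among the 8 markings reachable within 3 steps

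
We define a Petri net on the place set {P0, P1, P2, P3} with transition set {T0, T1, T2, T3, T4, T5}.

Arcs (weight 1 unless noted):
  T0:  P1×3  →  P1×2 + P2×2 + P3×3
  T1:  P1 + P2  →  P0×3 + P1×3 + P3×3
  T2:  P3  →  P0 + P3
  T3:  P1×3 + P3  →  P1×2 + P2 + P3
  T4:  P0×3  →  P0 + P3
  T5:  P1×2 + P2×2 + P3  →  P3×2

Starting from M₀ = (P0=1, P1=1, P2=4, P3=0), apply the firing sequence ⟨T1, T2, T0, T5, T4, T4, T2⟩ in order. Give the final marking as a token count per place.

(P0=2, P1=0, P2=3, P3=9)

step 1: fire T1:  (P0=1, P1=1, P2=4, P3=0) → (P0=4, P1=3, P2=3, P3=3)
step 2: fire T2:  (P0=4, P1=3, P2=3, P3=3) → (P0=5, P1=3, P2=3, P3=3)
step 3: fire T0:  (P0=5, P1=3, P2=3, P3=3) → (P0=5, P1=2, P2=5, P3=6)
step 4: fire T5:  (P0=5, P1=2, P2=5, P3=6) → (P0=5, P1=0, P2=3, P3=7)
step 5: fire T4:  (P0=5, P1=0, P2=3, P3=7) → (P0=3, P1=0, P2=3, P3=8)
step 6: fire T4:  (P0=3, P1=0, P2=3, P3=8) → (P0=1, P1=0, P2=3, P3=9)
step 7: fire T2:  (P0=1, P1=0, P2=3, P3=9) → (P0=2, P1=0, P2=3, P3=9)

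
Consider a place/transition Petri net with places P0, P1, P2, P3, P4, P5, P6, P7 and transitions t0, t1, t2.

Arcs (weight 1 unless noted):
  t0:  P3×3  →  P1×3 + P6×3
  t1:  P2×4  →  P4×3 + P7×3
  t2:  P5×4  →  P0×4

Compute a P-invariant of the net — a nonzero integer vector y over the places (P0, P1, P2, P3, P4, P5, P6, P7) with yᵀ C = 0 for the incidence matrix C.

y = (P0:0, P1:1, P2:0, P3:1, P4:0, P5:0, P6:0, P7:0)

Incidence matrix C (rows=places, cols=transitions):
       t0   t1   t2
   P0   0    0    4
   P1   3    0    0
   P2   0   -4    0
   P3  -3    0    0
   P4   0    3    0
   P5   0    0   -4
   P6   3    0    0
   P7   0    3    0

Candidate y = [0, 1, 0, 1, 0, 0, 0, 0]; check y·C column-wise:
  col t0: 1·3 + 1·-3 + 0·3 = 0
  col t1: 1·0 + 0·-4 + 1·0 + 0·3 + 0·3 = 0
  col t2: 0·4 + 1·0 + 1·0 + 0·-4 = 0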